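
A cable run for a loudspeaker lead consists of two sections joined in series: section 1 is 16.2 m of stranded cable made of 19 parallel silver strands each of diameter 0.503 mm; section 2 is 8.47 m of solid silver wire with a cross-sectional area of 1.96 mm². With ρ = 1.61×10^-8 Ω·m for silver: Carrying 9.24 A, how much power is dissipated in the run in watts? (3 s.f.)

Section 1: A_strand = π(2.5150e-04)² = 1.987e-07 m²; R₁ = ρL/(N·A_s) = (1.61×10^-8)(16.2)/(19×1.987e-07) = 0.06908 Ω
Section 2: A = 1.96 mm² = 1.960e-06 m²
R₂ = (1.61×10^-8)(8.47)/(1.960e-06) = 0.06957 Ω
R = R₁ + R₂ = 0.1387 Ω
P = I²R = (9.24)² × 0.1387 = 11.8 W

11.8 W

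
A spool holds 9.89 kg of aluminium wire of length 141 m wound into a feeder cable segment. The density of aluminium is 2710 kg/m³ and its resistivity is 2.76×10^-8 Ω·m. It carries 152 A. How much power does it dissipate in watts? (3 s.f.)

3470 W

A = m/(density·L) = 9.89/(2710×141) = 2.5883e-05 m²
R = ρL/A = (2.76×10^-8)(141)/(2.5883e-05) = 0.1504 Ω
P = I²R = (152)² × 0.1504 = 3470 W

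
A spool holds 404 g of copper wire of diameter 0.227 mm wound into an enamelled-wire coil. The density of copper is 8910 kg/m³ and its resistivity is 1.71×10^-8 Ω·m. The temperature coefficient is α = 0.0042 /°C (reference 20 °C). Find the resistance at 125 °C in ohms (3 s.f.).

682 Ω

A = π(d/2)² = π(1.1350e-04 m)² = 4.0471e-08 m²
L = m/(density·A) = 0.404/(8910×4.0471e-08) = 1120 m
R = ρL/A = (1.71×10^-8)(1120)/(4.0471e-08) = 473.4 Ω
R(125 °C) = 473.4 × (1 + 0.0042×105) = 682 Ω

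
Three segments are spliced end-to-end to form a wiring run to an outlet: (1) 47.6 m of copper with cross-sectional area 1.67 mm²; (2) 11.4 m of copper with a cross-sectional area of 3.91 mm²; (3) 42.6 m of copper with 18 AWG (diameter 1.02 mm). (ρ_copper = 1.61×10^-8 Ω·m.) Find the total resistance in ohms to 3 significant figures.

Seg 1: A = 1.67 mm² = 1.670e-06 m²
R_1 = (1.61×10^-8)(47.6)/(1.670e-06) = 0.4589 Ω
Seg 2: A = 3.91 mm² = 3.910e-06 m²
R_2 = (1.61×10^-8)(11.4)/(3.910e-06) = 0.04694 Ω
Seg 3: A = π(1.02/2 mm)² = π(5.1000e-04 m)² = 8.171e-07 m²
R_3 = (1.61×10^-8)(42.6)/(8.171e-07) = 0.8394 Ω
R_total = R_1 + R_2 + R_3 = 1.35 Ω

1.35 Ω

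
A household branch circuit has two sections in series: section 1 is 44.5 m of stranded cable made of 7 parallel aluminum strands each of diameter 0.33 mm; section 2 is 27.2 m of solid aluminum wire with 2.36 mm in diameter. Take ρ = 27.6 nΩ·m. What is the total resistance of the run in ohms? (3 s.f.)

ρ = 27.6 nΩ·m = 2.76×10^-8 Ω·m
Section 1: A_strand = π(1.6500e-04)² = 8.553e-08 m²; R₁ = ρL/(N·A_s) = (2.76×10^-8)(44.5)/(7×8.553e-08) = 2.051 Ω
Section 2: A = π(d/2)² = π(1.1800e-03 m)² = 4.374e-06 m²
R₂ = (2.76×10^-8)(27.2)/(4.374e-06) = 0.1716 Ω
R = R₁ + R₂ = 2.22 Ω

2.22 Ω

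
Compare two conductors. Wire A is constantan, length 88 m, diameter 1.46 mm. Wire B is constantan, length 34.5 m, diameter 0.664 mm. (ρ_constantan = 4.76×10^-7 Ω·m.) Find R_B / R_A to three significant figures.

1.90

R ∝ ρL/d², so R_B/R_A = (L_B/L_A) × (d_A/d_B)²
= (34.5/88) × (1.46/0.664)² = 1.90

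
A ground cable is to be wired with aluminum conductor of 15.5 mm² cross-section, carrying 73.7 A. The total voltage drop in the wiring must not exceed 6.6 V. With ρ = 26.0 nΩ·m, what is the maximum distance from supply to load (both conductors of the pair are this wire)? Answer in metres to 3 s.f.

ρ = 26.0 nΩ·m = 2.60×10^-8 Ω·m
A = 15.5 mm² = 1.550e-05 m²
L_max = V_max·A/(2·ρI) = (6.6)(1.550e-05)/(2×2.60×10^-8×73.7) = 26.7 m

26.7 m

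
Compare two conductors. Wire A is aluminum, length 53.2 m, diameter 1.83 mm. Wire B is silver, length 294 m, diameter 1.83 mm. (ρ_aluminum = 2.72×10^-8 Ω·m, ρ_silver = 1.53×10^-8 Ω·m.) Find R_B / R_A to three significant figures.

3.11

R ∝ ρL/d², so R_B/R_A = (ρ_B/ρ_A) × (L_B/L_A)
= (1.53×10^-8/2.72×10^-8) × (294/53.2) = 3.11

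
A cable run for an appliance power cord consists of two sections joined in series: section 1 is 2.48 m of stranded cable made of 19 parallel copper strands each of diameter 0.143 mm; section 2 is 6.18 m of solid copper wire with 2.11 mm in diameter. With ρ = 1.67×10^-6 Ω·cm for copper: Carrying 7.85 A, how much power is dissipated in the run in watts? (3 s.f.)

ρ = 1.67×10^-6 Ω·cm = 1.67×10^-8 Ω·m
Section 1: A_strand = π(7.1500e-05)² = 1.606e-08 m²; R₁ = ρL/(N·A_s) = (1.67×10^-8)(2.48)/(19×1.606e-08) = 0.1357 Ω
Section 2: A = π(d/2)² = π(1.0550e-03 m)² = 3.497e-06 m²
R₂ = (1.67×10^-8)(6.18)/(3.497e-06) = 0.02952 Ω
R = R₁ + R₂ = 0.1652 Ω
P = I²R = (7.85)² × 0.1652 = 10.2 W

10.2 W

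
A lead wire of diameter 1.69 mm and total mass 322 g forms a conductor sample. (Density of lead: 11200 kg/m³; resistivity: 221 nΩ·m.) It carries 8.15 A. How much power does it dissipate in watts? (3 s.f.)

83.9 W

ρ = 221 nΩ·m = 2.21×10^-7 Ω·m
A = π(d/2)² = π(8.4500e-04 m)² = 2.2432e-06 m²
L = m/(density·A) = 0.322/(11200×2.2432e-06) = 12.82 m
R = ρL/A = (2.21×10^-7)(12.82)/(2.2432e-06) = 1.263 Ω
P = I²R = (8.15)² × 1.263 = 83.9 W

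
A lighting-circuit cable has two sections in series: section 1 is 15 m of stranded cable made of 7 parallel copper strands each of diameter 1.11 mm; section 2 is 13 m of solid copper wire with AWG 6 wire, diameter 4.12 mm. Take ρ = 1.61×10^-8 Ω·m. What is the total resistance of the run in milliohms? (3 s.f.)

51.4 mΩ

Section 1: A_strand = π(5.5500e-04)² = 9.677e-07 m²; R₁ = ρL/(N·A_s) = (1.61×10^-8)(15)/(7×9.677e-07) = 0.03565 Ω
Section 2: A = π(4.12/2 mm)² = π(2.0600e-03 m)² = 1.333e-05 m²
R₂ = (1.61×10^-8)(13)/(1.333e-05) = 0.0157 Ω
R = R₁ + R₂ = 51.4 mΩ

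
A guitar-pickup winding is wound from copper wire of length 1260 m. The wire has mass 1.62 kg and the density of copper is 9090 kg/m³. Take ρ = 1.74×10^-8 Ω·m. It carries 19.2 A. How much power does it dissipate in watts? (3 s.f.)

A = m/(density·L) = 1.62/(9090×1260) = 1.4144e-07 m²
R = ρL/A = (1.74×10^-8)(1260)/(1.4144e-07) = 155 Ω
P = I²R = (19.2)² × 155 = 57100 W

57100 W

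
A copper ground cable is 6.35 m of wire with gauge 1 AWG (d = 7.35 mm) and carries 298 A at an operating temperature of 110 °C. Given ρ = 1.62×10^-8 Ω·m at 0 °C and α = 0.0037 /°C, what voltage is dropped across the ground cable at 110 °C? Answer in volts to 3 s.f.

A = π(7.35/2 mm)² = π(3.6750e-03 m)² = 4.243e-05 m²
R₍0₎ = ρL/A = (1.62×10^-8)(6.35)/(4.243e-05) = 0.002425 Ω
R₍110₎ = R₍0₎(1 + αΔT) = 0.002425 × (1 + 0.0037×110) = 0.003411 Ω
V = IR = 298 × 0.003411 = 1.02 V

1.02 V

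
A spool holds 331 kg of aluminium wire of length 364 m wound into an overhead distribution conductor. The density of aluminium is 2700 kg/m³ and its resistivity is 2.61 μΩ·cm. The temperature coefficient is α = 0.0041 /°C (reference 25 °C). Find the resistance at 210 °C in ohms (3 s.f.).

ρ = 2.61 μΩ·cm = 2.61×10^-8 Ω·m
A = m/(density·L) = 331/(2700×364) = 3.3679e-04 m²
R = ρL/A = (2.61×10^-8)(364)/(3.3679e-04) = 0.02821 Ω
R(210 °C) = 0.02821 × (1 + 0.0041×185) = 0.0496 Ω

0.0496 Ω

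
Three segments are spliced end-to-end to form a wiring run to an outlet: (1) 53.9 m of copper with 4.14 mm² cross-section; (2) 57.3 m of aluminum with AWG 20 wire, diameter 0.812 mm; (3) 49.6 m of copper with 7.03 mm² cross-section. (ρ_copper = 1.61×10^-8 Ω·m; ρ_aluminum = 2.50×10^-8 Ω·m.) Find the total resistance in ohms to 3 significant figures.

3.09 Ω

Seg 1: A = 4.14 mm² = 4.140e-06 m²
R_1 = (1.61×10^-8)(53.9)/(4.140e-06) = 0.2096 Ω
Seg 2: A = π(0.812/2 mm)² = π(4.0600e-04 m)² = 5.178e-07 m²
R_2 = (2.50×10^-8)(57.3)/(5.178e-07) = 2.766 Ω
Seg 3: A = 7.03 mm² = 7.030e-06 m²
R_3 = (1.61×10^-8)(49.6)/(7.030e-06) = 0.1136 Ω
R_total = R_1 + R_2 + R_3 = 3.09 Ω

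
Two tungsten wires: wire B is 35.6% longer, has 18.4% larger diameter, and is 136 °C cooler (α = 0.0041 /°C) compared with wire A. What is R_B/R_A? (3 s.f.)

R ∝ ρL/d² with ρ ∝ (1+αΔT), so R_B/R_A = (1 + 35.6/100) × (1 + 18.4/100)⁻² × (1 − 0.0041×136)
= 1.356 × 0.7133 × 0.4424 = 0.428

0.428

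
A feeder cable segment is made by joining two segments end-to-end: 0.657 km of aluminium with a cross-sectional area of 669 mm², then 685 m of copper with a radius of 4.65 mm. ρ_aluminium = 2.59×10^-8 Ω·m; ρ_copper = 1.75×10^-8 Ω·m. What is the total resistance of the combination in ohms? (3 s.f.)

0.202 Ω

Segment 1: A = 669 mm² = 6.690e-04 m²
R₁ = ρL/A = (2.59×10^-8)(657)/(6.690e-04) = 0.02544 Ω
Segment 2: A = πr² = π(4.6500e-03 m)² = 6.793e-05 m²
R₂ = (1.75×10^-8)(685)/(6.793e-05) = 0.1765 Ω
R = R₁ + R₂ = 0.202 Ω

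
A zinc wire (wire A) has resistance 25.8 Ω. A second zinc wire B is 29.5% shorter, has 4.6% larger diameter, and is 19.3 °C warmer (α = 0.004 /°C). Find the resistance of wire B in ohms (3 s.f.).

17.9 Ω

R ∝ ρL/d² with ρ ∝ (1+αΔT), so R_B/R_A = (1 − 29.5/100) × (1 + 4.6/100)⁻² × (1 + 0.004×19.3)
= 0.705 × 0.914 × 1.077 = 0.6941
R_B = 0.6941 × 25.8 = 17.9 Ω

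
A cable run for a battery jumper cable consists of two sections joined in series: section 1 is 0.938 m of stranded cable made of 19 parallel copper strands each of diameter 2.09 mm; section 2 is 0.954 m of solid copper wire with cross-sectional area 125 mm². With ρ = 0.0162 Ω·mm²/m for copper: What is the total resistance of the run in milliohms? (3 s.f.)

0.357 mΩ

ρ = 0.0162 Ω·mm²/m = 1.62×10^-8 Ω·m
Section 1: A_strand = π(1.0450e-03)² = 3.431e-06 m²; R₁ = ρL/(N·A_s) = (1.62×10^-8)(0.938)/(19×3.431e-06) = 2.331×10^-4 Ω
Section 2: A = 125 mm² = 1.250e-04 m²
R₂ = (1.62×10^-8)(0.954)/(1.250e-04) = 1.236×10^-4 Ω
R = R₁ + R₂ = 0.357 mΩ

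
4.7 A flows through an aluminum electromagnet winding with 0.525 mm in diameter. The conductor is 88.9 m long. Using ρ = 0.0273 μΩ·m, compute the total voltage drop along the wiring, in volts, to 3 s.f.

52.7 V

ρ = 0.0273 μΩ·m = 2.73×10^-8 Ω·m
A = π(d/2)² = π(2.6250e-04 m)² = 2.165e-07 m²
R = ρL/A = (2.73×10^-8)(88.9)/(2.165e-07) = 11.21 Ω
V = IR = 4.7 × 11.21 = 52.7 V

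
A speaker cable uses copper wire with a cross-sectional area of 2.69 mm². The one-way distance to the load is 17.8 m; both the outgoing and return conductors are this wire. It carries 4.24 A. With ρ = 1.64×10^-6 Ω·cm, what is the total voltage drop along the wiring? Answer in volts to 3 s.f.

ρ = 1.64×10^-6 Ω·cm = 1.64×10^-8 Ω·m
A = 2.69 mm² = 2.690e-06 m²
Total conductor length (both ways) L = 2 × 17.8 = 35.6 m
R = ρL/A = (1.64×10^-8)(35.6)/(2.690e-06) = 0.217 Ω
V = IR = 4.24 × 0.217 = 0.920 V

0.920 V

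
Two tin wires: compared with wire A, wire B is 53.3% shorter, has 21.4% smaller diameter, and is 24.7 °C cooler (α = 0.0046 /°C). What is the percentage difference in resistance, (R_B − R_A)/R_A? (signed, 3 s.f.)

R ∝ ρL/d² with ρ ∝ (1+αΔT), so R_B/R_A = (1 − 53.3/100) × (1 − 21.4/100)⁻² × (1 − 0.0046×24.7)
= 0.467 × 1.619 × 0.8864 = 0.67
(R_B − R_A)/R_A = 0.67 − 1 = -33.0%

-33.0%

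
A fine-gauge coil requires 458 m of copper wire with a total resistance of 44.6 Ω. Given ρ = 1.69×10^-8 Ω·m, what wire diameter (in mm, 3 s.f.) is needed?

A = ρL/R = (1.69×10^-8)(458)/(44.6) = 1.735e-07 m²
d = 2√(A/π) = 4.701e-04 m = 0.470 mm

0.470 mm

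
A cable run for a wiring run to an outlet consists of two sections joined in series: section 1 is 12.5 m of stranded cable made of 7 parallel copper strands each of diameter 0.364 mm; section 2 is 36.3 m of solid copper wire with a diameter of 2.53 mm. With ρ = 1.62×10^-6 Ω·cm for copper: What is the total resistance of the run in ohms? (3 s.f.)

0.395 Ω

ρ = 1.62×10^-6 Ω·cm = 1.62×10^-8 Ω·m
Section 1: A_strand = π(1.8200e-04)² = 1.041e-07 m²; R₁ = ρL/(N·A_s) = (1.62×10^-8)(12.5)/(7×1.041e-07) = 0.278 Ω
Section 2: A = π(d/2)² = π(1.2650e-03 m)² = 5.027e-06 m²
R₂ = (1.62×10^-8)(36.3)/(5.027e-06) = 0.117 Ω
R = R₁ + R₂ = 0.395 Ω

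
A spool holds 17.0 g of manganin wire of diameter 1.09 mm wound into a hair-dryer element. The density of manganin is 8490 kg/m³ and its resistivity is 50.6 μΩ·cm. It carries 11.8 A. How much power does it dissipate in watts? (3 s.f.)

ρ = 50.6 μΩ·cm = 5.06×10^-7 Ω·m
A = π(d/2)² = π(5.4500e-04 m)² = 9.3313e-07 m²
L = m/(density·A) = 0.017/(8490×9.3313e-07) = 2.146 m
R = ρL/A = (5.06×10^-7)(2.146)/(9.3313e-07) = 1.164 Ω
P = I²R = (11.8)² × 1.164 = 162 W

162 W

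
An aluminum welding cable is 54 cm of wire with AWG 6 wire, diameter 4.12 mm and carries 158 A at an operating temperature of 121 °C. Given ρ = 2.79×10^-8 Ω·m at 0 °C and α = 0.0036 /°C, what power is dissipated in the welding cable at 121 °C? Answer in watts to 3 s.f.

A = π(4.12/2 mm)² = π(2.0600e-03 m)² = 1.333e-05 m²
R₍0₎ = ρL/A = (2.79×10^-8)(0.54)/(1.333e-05) = 0.00113 Ω
R₍121₎ = R₍0₎(1 + αΔT) = 0.00113 × (1 + 0.0036×121) = 0.001622 Ω
P = I²R = (158)² × 0.001622 = 40.5 W

40.5 W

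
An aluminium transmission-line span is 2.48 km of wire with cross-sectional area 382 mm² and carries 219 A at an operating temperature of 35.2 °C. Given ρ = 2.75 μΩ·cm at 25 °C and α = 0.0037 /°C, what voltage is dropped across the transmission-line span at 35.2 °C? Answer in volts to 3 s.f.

ρ = 2.75 μΩ·cm = 2.75×10^-8 Ω·m
A = 382 mm² = 3.820e-04 m²
R₍25₎ = ρL/A = (2.75×10^-8)(2480)/(3.820e-04) = 0.1785 Ω
R₍35.2₎ = R₍25₎(1 + αΔT) = 0.1785 × (1 + 0.0037×10.2) = 0.1853 Ω
V = IR = 219 × 0.1853 = 40.6 V

40.6 V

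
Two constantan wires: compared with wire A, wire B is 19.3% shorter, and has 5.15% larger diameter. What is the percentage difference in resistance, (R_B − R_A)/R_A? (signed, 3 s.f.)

-27.0%

R ∝ L/d², so R_B/R_A = (1 − 19.3/100) × (1 + 5.15/100)⁻²
= 0.807 × 0.9044 = 0.7299
(R_B − R_A)/R_A = 0.7299 − 1 = -27.0%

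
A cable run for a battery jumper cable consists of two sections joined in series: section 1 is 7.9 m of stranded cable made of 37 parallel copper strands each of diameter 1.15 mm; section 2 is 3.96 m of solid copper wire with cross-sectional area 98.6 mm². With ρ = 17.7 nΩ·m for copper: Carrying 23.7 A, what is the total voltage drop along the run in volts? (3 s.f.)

ρ = 17.7 nΩ·m = 1.77×10^-8 Ω·m
Section 1: A_strand = π(5.7500e-04)² = 1.039e-06 m²; R₁ = ρL/(N·A_s) = (1.77×10^-8)(7.9)/(37×1.039e-06) = 0.003638 Ω
Section 2: A = 98.6 mm² = 9.860e-05 m²
R₂ = (1.77×10^-8)(3.96)/(9.860e-05) = 7.109×10^-4 Ω
R = R₁ + R₂ = 0.004349 Ω
V = IR = 23.7 × 0.004349 = 0.103 V

0.103 V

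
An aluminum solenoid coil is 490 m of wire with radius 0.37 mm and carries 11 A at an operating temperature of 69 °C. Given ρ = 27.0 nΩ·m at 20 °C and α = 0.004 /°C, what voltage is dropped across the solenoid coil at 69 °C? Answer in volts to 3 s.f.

ρ = 27.0 nΩ·m = 2.70×10^-8 Ω·m
A = πr² = π(3.7000e-04 m)² = 4.301e-07 m²
R₍20₎ = ρL/A = (2.70×10^-8)(490)/(4.301e-07) = 30.76 Ω
R₍69₎ = R₍20₎(1 + αΔT) = 30.76 × (1 + 0.004×49) = 36.79 Ω
V = IR = 11 × 36.79 = 405 V

405 V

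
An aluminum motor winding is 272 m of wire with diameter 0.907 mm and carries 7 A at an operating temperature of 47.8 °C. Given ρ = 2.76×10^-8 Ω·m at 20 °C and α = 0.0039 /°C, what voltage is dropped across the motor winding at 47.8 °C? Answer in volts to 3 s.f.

90.2 V

A = π(d/2)² = π(4.5350e-04 m)² = 6.461e-07 m²
R₍20₎ = ρL/A = (2.76×10^-8)(272)/(6.461e-07) = 11.62 Ω
R₍47.8₎ = R₍20₎(1 + αΔT) = 11.62 × (1 + 0.0039×27.8) = 12.88 Ω
V = IR = 7 × 12.88 = 90.2 V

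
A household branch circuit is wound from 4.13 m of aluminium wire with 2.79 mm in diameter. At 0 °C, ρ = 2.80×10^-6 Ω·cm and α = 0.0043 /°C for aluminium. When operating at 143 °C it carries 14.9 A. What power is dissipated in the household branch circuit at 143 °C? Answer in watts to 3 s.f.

6.78 W

ρ = 2.80×10^-6 Ω·cm = 2.80×10^-8 Ω·m
A = π(d/2)² = π(1.3950e-03 m)² = 6.114e-06 m²
R₍0₎ = ρL/A = (2.80×10^-8)(4.13)/(6.114e-06) = 0.01892 Ω
R₍143₎ = R₍0₎(1 + αΔT) = 0.01892 × (1 + 0.0043×143) = 0.03055 Ω
P = I²R = (14.9)² × 0.03055 = 6.78 W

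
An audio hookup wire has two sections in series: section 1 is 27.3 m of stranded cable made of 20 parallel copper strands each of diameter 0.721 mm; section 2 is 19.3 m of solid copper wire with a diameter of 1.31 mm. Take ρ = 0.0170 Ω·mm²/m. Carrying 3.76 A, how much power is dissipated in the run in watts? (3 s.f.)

ρ = 0.0170 Ω·mm²/m = 1.70×10^-8 Ω·m
Section 1: A_strand = π(3.6050e-04)² = 4.083e-07 m²; R₁ = ρL/(N·A_s) = (1.70×10^-8)(27.3)/(20×4.083e-07) = 0.05684 Ω
Section 2: A = π(d/2)² = π(6.5500e-04 m)² = 1.348e-06 m²
R₂ = (1.70×10^-8)(19.3)/(1.348e-06) = 0.2434 Ω
R = R₁ + R₂ = 0.3003 Ω
P = I²R = (3.76)² × 0.3003 = 4.25 W

4.25 W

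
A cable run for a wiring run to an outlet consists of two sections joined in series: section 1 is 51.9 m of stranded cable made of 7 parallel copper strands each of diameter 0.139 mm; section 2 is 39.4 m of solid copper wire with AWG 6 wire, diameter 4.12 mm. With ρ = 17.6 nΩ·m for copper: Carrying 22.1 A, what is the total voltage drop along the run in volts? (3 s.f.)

191 V

ρ = 17.6 nΩ·m = 1.76×10^-8 Ω·m
Section 1: A_strand = π(6.9500e-05)² = 1.517e-08 m²; R₁ = ρL/(N·A_s) = (1.76×10^-8)(51.9)/(7×1.517e-08) = 8.599 Ω
Section 2: A = π(4.12/2 mm)² = π(2.0600e-03 m)² = 1.333e-05 m²
R₂ = (1.76×10^-8)(39.4)/(1.333e-05) = 0.05201 Ω
R = R₁ + R₂ = 8.651 Ω
V = IR = 22.1 × 8.651 = 191 V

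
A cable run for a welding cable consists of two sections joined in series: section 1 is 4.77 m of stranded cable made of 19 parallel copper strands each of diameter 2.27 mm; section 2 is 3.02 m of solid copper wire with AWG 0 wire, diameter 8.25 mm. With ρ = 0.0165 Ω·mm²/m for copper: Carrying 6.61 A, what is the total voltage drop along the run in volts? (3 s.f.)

ρ = 0.0165 Ω·mm²/m = 1.65×10^-8 Ω·m
Section 1: A_strand = π(1.1350e-03)² = 4.047e-06 m²; R₁ = ρL/(N·A_s) = (1.65×10^-8)(4.77)/(19×4.047e-06) = 0.001024 Ω
Section 2: A = π(8.25/2 mm)² = π(4.1250e-03 m)² = 5.346e-05 m²
R₂ = (1.65×10^-8)(3.02)/(5.346e-05) = 9.322×10^-4 Ω
R = R₁ + R₂ = 0.001956 Ω
V = IR = 6.61 × 0.001956 = 0.0129 V

0.0129 V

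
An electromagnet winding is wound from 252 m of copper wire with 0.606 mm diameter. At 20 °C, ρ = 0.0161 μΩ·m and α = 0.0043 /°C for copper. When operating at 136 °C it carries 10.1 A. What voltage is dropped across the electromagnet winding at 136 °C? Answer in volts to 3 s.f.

ρ = 0.0161 μΩ·m = 1.61×10^-8 Ω·m
A = π(d/2)² = π(3.0300e-04 m)² = 2.884e-07 m²
R₍20₎ = ρL/A = (1.61×10^-8)(252)/(2.884e-07) = 14.07 Ω
R₍136₎ = R₍20₎(1 + αΔT) = 14.07 × (1 + 0.0043×116) = 21.08 Ω
V = IR = 10.1 × 21.08 = 213 V

213 V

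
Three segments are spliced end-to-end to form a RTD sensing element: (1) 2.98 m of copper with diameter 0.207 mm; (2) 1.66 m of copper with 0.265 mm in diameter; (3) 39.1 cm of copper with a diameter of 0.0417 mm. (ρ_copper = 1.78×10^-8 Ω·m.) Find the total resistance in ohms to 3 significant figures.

Seg 1: A = π(d/2)² = π(1.0350e-04 m)² = 3.365e-08 m²
R_1 = (1.78×10^-8)(2.98)/(3.365e-08) = 1.576 Ω
Seg 2: A = π(d/2)² = π(1.3250e-04 m)² = 5.515e-08 m²
R_2 = (1.78×10^-8)(1.66)/(5.515e-08) = 0.5357 Ω
Seg 3: A = π(d/2)² = π(2.0850e-05 m)² = 1.366e-09 m²
R_3 = (1.78×10^-8)(0.391)/(1.366e-09) = 5.096 Ω
R_total = R_1 + R_2 + R_3 = 7.21 Ω

7.21 Ω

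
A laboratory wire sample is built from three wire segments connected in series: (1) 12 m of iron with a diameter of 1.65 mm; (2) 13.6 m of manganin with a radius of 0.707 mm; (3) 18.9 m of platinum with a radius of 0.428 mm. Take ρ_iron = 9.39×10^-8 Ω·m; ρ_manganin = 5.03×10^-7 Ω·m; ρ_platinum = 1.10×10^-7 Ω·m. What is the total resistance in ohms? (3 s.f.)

Seg 1: A = π(d/2)² = π(8.2500e-04 m)² = 2.138e-06 m²
R_1 = (9.39×10^-8)(12)/(2.138e-06) = 0.527 Ω
Seg 2: A = πr² = π(7.0700e-04 m)² = 1.570e-06 m²
R_2 = (5.03×10^-7)(13.6)/(1.570e-06) = 4.356 Ω
Seg 3: A = πr² = π(4.2800e-04 m)² = 5.755e-07 m²
R_3 = (1.10×10^-7)(18.9)/(5.755e-07) = 3.613 Ω
R_total = R_1 + R_2 + R_3 = 8.50 Ω

8.50 Ω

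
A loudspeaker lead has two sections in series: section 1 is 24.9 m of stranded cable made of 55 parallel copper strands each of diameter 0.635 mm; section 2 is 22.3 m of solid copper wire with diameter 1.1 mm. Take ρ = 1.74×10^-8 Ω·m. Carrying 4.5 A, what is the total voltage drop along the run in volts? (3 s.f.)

Section 1: A_strand = π(3.1750e-04)² = 3.167e-07 m²; R₁ = ρL/(N·A_s) = (1.74×10^-8)(24.9)/(55×3.167e-07) = 0.02487 Ω
Section 2: A = π(d/2)² = π(5.5000e-04 m)² = 9.503e-07 m²
R₂ = (1.74×10^-8)(22.3)/(9.503e-07) = 0.4083 Ω
R = R₁ + R₂ = 0.4332 Ω
V = IR = 4.5 × 0.4332 = 1.95 V

1.95 V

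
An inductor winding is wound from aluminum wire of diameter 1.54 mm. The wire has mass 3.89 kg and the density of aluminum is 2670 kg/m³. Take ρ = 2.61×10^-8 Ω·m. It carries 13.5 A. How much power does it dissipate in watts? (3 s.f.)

A = π(d/2)² = π(7.7000e-04 m)² = 1.8627e-06 m²
L = m/(density·A) = 3.89/(2670×1.8627e-06) = 782.2 m
R = ρL/A = (2.61×10^-8)(782.2)/(1.8627e-06) = 10.96 Ω
P = I²R = (13.5)² × 10.96 = 2000 W

2000 W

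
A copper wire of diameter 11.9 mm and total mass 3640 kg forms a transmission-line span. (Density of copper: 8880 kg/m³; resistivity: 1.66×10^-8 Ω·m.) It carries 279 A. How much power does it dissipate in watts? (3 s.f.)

A = π(d/2)² = π(5.9500e-03 m)² = 1.1122e-04 m²
L = m/(density·A) = 3640/(8880×1.1122e-04) = 3686 m
R = ρL/A = (1.66×10^-8)(3686)/(1.1122e-04) = 0.5501 Ω
P = I²R = (279)² × 0.5501 = 42800 W

42800 W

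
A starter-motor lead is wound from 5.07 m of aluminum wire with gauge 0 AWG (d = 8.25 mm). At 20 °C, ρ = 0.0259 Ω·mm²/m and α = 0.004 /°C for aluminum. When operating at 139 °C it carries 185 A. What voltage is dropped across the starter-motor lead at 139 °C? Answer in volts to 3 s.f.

0.671 V

ρ = 0.0259 Ω·mm²/m = 2.59×10^-8 Ω·m
A = π(8.25/2 mm)² = π(4.1250e-03 m)² = 5.346e-05 m²
R₍20₎ = ρL/A = (2.59×10^-8)(5.07)/(5.346e-05) = 0.002456 Ω
R₍139₎ = R₍20₎(1 + αΔT) = 0.002456 × (1 + 0.004×119) = 0.003626 Ω
V = IR = 185 × 0.003626 = 0.671 V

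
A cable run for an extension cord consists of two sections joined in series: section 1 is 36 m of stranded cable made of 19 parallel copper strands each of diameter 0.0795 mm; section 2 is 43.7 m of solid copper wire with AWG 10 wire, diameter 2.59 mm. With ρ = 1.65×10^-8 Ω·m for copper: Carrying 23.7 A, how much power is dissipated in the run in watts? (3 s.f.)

3610 W

Section 1: A_strand = π(3.9750e-05)² = 4.964e-09 m²; R₁ = ρL/(N·A_s) = (1.65×10^-8)(36)/(19×4.964e-09) = 6.298 Ω
Section 2: A = π(2.59/2 mm)² = π(1.2950e-03 m)² = 5.269e-06 m²
R₂ = (1.65×10^-8)(43.7)/(5.269e-06) = 0.1369 Ω
R = R₁ + R₂ = 6.435 Ω
P = I²R = (23.7)² × 6.435 = 3610 W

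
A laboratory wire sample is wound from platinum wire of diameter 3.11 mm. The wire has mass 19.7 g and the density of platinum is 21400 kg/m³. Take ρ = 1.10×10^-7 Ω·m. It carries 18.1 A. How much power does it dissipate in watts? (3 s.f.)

A = π(d/2)² = π(1.5550e-03 m)² = 7.5964e-06 m²
L = m/(density·A) = 0.0197/(21400×7.5964e-06) = 0.1212 m
R = ρL/A = (1.10×10^-7)(0.1212)/(7.5964e-06) = 0.001755 Ω
P = I²R = (18.1)² × 0.001755 = 0.575 W

0.575 W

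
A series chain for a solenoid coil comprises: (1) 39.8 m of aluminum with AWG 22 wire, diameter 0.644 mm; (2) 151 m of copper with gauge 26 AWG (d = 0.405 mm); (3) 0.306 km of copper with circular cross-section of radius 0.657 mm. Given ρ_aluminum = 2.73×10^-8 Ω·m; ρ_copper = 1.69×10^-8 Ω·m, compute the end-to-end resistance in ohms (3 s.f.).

27.0 Ω

Seg 1: A = π(0.644/2 mm)² = π(3.2200e-04 m)² = 3.257e-07 m²
R_1 = (2.73×10^-8)(39.8)/(3.257e-07) = 3.336 Ω
Seg 2: A = π(0.405/2 mm)² = π(2.0250e-04 m)² = 1.288e-07 m²
R_2 = (1.69×10^-8)(151)/(1.288e-07) = 19.81 Ω
Seg 3: A = πr² = π(6.5700e-04 m)² = 1.356e-06 m²
R_3 = (1.69×10^-8)(306)/(1.356e-06) = 3.814 Ω
R_total = R_1 + R_2 + R_3 = 27.0 Ω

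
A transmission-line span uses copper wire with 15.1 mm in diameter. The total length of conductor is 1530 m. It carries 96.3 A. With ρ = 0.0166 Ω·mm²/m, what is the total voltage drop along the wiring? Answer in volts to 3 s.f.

13.7 V

ρ = 0.0166 Ω·mm²/m = 1.66×10^-8 Ω·m
A = π(d/2)² = π(7.5500e-03 m)² = 1.791e-04 m²
R = ρL/A = (1.66×10^-8)(1530)/(1.791e-04) = 0.1418 Ω
V = IR = 96.3 × 0.1418 = 13.7 V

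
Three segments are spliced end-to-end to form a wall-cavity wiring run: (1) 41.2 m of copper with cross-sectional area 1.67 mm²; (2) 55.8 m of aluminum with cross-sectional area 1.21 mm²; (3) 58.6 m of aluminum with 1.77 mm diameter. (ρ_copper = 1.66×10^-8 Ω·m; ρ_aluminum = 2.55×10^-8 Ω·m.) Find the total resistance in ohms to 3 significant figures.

2.19 Ω

Seg 1: A = 1.67 mm² = 1.670e-06 m²
R_1 = (1.66×10^-8)(41.2)/(1.670e-06) = 0.4095 Ω
Seg 2: A = 1.21 mm² = 1.210e-06 m²
R_2 = (2.55×10^-8)(55.8)/(1.210e-06) = 1.176 Ω
Seg 3: A = π(d/2)² = π(8.8500e-04 m)² = 2.461e-06 m²
R_3 = (2.55×10^-8)(58.6)/(2.461e-06) = 0.6073 Ω
R_total = R_1 + R_2 + R_3 = 2.19 Ω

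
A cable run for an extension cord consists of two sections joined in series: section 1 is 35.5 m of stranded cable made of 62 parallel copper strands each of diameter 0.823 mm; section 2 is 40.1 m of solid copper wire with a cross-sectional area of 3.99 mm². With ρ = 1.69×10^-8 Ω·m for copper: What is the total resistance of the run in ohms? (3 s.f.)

Section 1: A_strand = π(4.1150e-04)² = 5.320e-07 m²; R₁ = ρL/(N·A_s) = (1.69×10^-8)(35.5)/(62×5.320e-07) = 0.01819 Ω
Section 2: A = 3.99 mm² = 3.990e-06 m²
R₂ = (1.69×10^-8)(40.1)/(3.990e-06) = 0.1698 Ω
R = R₁ + R₂ = 0.188 Ω

0.188 Ω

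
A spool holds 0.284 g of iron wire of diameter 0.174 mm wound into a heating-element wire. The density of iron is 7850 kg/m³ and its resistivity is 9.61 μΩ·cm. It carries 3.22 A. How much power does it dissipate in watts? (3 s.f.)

ρ = 9.61 μΩ·cm = 9.61×10^-8 Ω·m
A = π(d/2)² = π(8.7000e-05 m)² = 2.3779e-08 m²
L = m/(density·A) = 2.840×10^-4/(7850×2.3779e-08) = 1.521 m
R = ρL/A = (9.61×10^-8)(1.521)/(2.3779e-08) = 6.149 Ω
P = I²R = (3.22)² × 6.149 = 63.8 W

63.8 W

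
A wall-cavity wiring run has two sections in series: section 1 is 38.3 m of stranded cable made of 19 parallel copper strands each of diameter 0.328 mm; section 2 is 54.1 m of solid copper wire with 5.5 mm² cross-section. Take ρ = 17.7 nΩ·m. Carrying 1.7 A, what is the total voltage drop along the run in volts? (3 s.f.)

ρ = 17.7 nΩ·m = 1.77×10^-8 Ω·m
Section 1: A_strand = π(1.6400e-04)² = 8.450e-08 m²; R₁ = ρL/(N·A_s) = (1.77×10^-8)(38.3)/(19×8.450e-08) = 0.4223 Ω
Section 2: A = 5.5 mm² = 5.500e-06 m²
R₂ = (1.77×10^-8)(54.1)/(5.500e-06) = 0.1741 Ω
R = R₁ + R₂ = 0.5964 Ω
V = IR = 1.7 × 0.5964 = 1.01 V

1.01 V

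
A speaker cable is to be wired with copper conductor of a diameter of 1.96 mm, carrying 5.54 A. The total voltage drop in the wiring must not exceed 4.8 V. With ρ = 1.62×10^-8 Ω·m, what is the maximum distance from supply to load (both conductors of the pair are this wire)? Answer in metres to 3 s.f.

A = π(d/2)² = π(9.8000e-04 m)² = 3.017e-06 m²
L_max = V_max·A/(2·ρI) = (4.8)(3.017e-06)/(2×1.62×10^-8×5.54) = 80.7 m

80.7 m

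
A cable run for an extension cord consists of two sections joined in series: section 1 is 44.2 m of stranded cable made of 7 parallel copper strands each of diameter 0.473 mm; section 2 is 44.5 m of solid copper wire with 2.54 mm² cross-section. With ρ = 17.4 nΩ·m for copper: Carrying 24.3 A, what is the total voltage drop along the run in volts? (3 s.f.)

ρ = 17.4 nΩ·m = 1.74×10^-8 Ω·m
Section 1: A_strand = π(2.3650e-04)² = 1.757e-07 m²; R₁ = ρL/(N·A_s) = (1.74×10^-8)(44.2)/(7×1.757e-07) = 0.6253 Ω
Section 2: A = 2.54 mm² = 2.540e-06 m²
R₂ = (1.74×10^-8)(44.5)/(2.540e-06) = 0.3048 Ω
R = R₁ + R₂ = 0.9301 Ω
V = IR = 24.3 × 0.9301 = 22.6 V

22.6 V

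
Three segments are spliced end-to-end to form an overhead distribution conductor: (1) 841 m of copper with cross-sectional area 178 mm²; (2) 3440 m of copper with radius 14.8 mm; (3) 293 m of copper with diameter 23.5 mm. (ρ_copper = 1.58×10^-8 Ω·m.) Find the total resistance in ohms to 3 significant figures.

0.164 Ω

Seg 1: A = 178 mm² = 1.780e-04 m²
R_1 = (1.58×10^-8)(841)/(1.780e-04) = 0.07465 Ω
Seg 2: A = πr² = π(1.4800e-02 m)² = 6.881e-04 m²
R_2 = (1.58×10^-8)(3440)/(6.881e-04) = 0.07898 Ω
Seg 3: A = π(d/2)² = π(1.1750e-02 m)² = 4.337e-04 m²
R_3 = (1.58×10^-8)(293)/(4.337e-04) = 0.01067 Ω
R_total = R_1 + R_2 + R_3 = 0.164 Ω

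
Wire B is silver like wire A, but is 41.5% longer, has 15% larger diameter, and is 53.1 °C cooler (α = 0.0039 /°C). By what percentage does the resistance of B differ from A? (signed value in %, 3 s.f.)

-15.2%

R ∝ ρL/d² with ρ ∝ (1+αΔT), so R_B/R_A = (1 + 41.5/100) × (1 + 15/100)⁻² × (1 − 0.0039×53.1)
= 1.415 × 0.7561 × 0.7929 = 0.8484
(R_B − R_A)/R_A = 0.8484 − 1 = -15.2%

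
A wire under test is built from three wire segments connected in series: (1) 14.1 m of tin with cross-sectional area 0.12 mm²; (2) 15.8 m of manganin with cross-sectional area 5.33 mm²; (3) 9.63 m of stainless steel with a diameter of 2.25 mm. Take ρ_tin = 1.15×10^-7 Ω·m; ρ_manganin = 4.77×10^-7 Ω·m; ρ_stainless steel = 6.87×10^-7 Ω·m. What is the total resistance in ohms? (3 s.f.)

Seg 1: A = 0.12 mm² = 1.200e-07 m²
R_1 = (1.15×10^-7)(14.1)/(1.200e-07) = 13.51 Ω
Seg 2: A = 5.33 mm² = 5.330e-06 m²
R_2 = (4.77×10^-7)(15.8)/(5.330e-06) = 1.414 Ω
Seg 3: A = π(d/2)² = π(1.1250e-03 m)² = 3.976e-06 m²
R_3 = (6.87×10^-7)(9.63)/(3.976e-06) = 1.664 Ω
R_total = R_1 + R_2 + R_3 = 16.6 Ω

16.6 Ω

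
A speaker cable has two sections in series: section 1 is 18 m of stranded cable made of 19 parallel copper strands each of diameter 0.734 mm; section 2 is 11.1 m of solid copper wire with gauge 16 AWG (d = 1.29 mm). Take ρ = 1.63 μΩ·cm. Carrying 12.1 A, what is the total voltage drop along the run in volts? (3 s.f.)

ρ = 1.63 μΩ·cm = 1.63×10^-8 Ω·m
Section 1: A_strand = π(3.6700e-04)² = 4.231e-07 m²; R₁ = ρL/(N·A_s) = (1.63×10^-8)(18)/(19×4.231e-07) = 0.03649 Ω
Section 2: A = π(1.29/2 mm)² = π(6.4500e-04 m)² = 1.307e-06 m²
R₂ = (1.63×10^-8)(11.1)/(1.307e-06) = 0.1384 Ω
R = R₁ + R₂ = 0.1749 Ω
V = IR = 12.1 × 0.1749 = 2.12 V

2.12 V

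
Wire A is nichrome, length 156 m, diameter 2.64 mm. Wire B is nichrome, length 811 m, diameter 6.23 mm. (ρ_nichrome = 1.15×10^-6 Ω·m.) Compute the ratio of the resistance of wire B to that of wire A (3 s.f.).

R ∝ ρL/d², so R_B/R_A = (L_B/L_A) × (d_A/d_B)²
= (811/156) × (2.64/6.23)² = 0.934

0.934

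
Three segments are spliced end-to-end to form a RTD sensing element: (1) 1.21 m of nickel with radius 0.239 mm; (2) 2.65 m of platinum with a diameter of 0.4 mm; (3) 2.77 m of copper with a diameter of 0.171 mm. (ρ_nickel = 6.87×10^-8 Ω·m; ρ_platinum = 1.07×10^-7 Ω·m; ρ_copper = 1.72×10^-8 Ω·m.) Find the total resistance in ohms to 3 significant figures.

Seg 1: A = πr² = π(2.3900e-04 m)² = 1.795e-07 m²
R_1 = (6.87×10^-8)(1.21)/(1.795e-07) = 0.4632 Ω
Seg 2: A = π(d/2)² = π(2.0000e-04 m)² = 1.257e-07 m²
R_2 = (1.07×10^-7)(2.65)/(1.257e-07) = 2.256 Ω
Seg 3: A = π(d/2)² = π(8.5500e-05 m)² = 2.297e-08 m²
R_3 = (1.72×10^-8)(2.77)/(2.297e-08) = 2.075 Ω
R_total = R_1 + R_2 + R_3 = 4.79 Ω

4.79 Ω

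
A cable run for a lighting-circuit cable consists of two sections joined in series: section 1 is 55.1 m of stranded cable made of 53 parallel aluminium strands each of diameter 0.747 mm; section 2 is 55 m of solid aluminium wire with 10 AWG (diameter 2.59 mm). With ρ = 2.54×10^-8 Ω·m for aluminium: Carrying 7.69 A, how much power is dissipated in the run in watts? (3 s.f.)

19.2 W

Section 1: A_strand = π(3.7350e-04)² = 4.383e-07 m²; R₁ = ρL/(N·A_s) = (2.54×10^-8)(55.1)/(53×4.383e-07) = 0.06025 Ω
Section 2: A = π(2.59/2 mm)² = π(1.2950e-03 m)² = 5.269e-06 m²
R₂ = (2.54×10^-8)(55)/(5.269e-06) = 0.2652 Ω
R = R₁ + R₂ = 0.3254 Ω
P = I²R = (7.69)² × 0.3254 = 19.2 W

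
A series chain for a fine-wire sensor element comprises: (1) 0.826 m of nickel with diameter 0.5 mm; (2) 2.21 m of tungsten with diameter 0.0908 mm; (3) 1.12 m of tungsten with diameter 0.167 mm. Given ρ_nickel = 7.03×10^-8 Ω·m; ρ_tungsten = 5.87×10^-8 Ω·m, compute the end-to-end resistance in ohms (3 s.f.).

23.3 Ω

Seg 1: A = π(d/2)² = π(2.5000e-04 m)² = 1.963e-07 m²
R_1 = (7.03×10^-8)(0.826)/(1.963e-07) = 0.2957 Ω
Seg 2: A = π(d/2)² = π(4.5400e-05 m)² = 6.475e-09 m²
R_2 = (5.87×10^-8)(2.21)/(6.475e-09) = 20.03 Ω
Seg 3: A = π(d/2)² = π(8.3500e-05 m)² = 2.190e-08 m²
R_3 = (5.87×10^-8)(1.12)/(2.190e-08) = 3.001 Ω
R_total = R_1 + R_2 + R_3 = 23.3 Ω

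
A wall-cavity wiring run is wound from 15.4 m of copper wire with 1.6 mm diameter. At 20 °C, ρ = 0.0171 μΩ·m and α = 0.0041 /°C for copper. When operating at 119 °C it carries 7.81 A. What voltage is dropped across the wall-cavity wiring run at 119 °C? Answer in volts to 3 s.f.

1.44 V

ρ = 0.0171 μΩ·m = 1.71×10^-8 Ω·m
A = π(d/2)² = π(8.0000e-04 m)² = 2.011e-06 m²
R₍20₎ = ρL/A = (1.71×10^-8)(15.4)/(2.011e-06) = 0.131 Ω
R₍119₎ = R₍20₎(1 + αΔT) = 0.131 × (1 + 0.0041×99) = 0.1841 Ω
V = IR = 7.81 × 0.1841 = 1.44 V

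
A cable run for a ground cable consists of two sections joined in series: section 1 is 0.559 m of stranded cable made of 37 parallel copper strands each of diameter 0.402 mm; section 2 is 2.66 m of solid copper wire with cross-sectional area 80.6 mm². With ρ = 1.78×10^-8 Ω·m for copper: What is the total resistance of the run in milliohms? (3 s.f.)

2.71 mΩ

Section 1: A_strand = π(2.0100e-04)² = 1.269e-07 m²; R₁ = ρL/(N·A_s) = (1.78×10^-8)(0.559)/(37×1.269e-07) = 0.002119 Ω
Section 2: A = 80.6 mm² = 8.060e-05 m²
R₂ = (1.78×10^-8)(2.66)/(8.060e-05) = 5.874×10^-4 Ω
R = R₁ + R₂ = 2.71 mΩ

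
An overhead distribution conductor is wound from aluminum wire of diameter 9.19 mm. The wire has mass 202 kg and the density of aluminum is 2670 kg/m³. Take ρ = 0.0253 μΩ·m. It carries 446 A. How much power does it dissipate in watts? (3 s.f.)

ρ = 0.0253 μΩ·m = 2.53×10^-8 Ω·m
A = π(d/2)² = π(4.5950e-03 m)² = 6.6332e-05 m²
L = m/(density·A) = 202/(2670×6.6332e-05) = 1141 m
R = ρL/A = (2.53×10^-8)(1141)/(6.6332e-05) = 0.435 Ω
P = I²R = (446)² × 0.435 = 86500 W

86500 W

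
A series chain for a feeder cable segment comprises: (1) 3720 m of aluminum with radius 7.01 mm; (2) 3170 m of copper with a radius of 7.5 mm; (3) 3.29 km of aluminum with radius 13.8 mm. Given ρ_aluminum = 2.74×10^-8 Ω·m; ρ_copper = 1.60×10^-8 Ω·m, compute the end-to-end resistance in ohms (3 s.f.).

1.10 Ω

Seg 1: A = πr² = π(7.0100e-03 m)² = 1.544e-04 m²
R_1 = (2.74×10^-8)(3720)/(1.544e-04) = 0.6602 Ω
Seg 2: A = πr² = π(7.5000e-03 m)² = 1.767e-04 m²
R_2 = (1.60×10^-8)(3170)/(1.767e-04) = 0.287 Ω
Seg 3: A = πr² = π(1.3800e-02 m)² = 5.983e-04 m²
R_3 = (2.74×10^-8)(3290)/(5.983e-04) = 0.1507 Ω
R_total = R_1 + R_2 + R_3 = 1.10 Ω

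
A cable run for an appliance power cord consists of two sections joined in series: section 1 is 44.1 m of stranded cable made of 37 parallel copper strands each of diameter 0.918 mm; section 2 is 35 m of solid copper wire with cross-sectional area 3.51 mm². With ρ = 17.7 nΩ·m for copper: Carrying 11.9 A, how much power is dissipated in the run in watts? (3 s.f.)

29.5 W

ρ = 17.7 nΩ·m = 1.77×10^-8 Ω·m
Section 1: A_strand = π(4.5900e-04)² = 6.619e-07 m²; R₁ = ρL/(N·A_s) = (1.77×10^-8)(44.1)/(37×6.619e-07) = 0.03187 Ω
Section 2: A = 3.51 mm² = 3.510e-06 m²
R₂ = (1.77×10^-8)(35)/(3.510e-06) = 0.1765 Ω
R = R₁ + R₂ = 0.2084 Ω
P = I²R = (11.9)² × 0.2084 = 29.5 W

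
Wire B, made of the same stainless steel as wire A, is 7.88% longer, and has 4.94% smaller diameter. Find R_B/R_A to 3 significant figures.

R ∝ L/d², so R_B/R_A = (1 + 7.88/100) × (1 − 4.94/100)⁻²
= 1.079 × 1.107 = 1.19

1.19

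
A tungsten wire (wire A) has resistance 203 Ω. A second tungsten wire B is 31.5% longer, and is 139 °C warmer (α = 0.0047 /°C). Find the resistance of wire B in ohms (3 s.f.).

441 Ω

R ∝ ρL/d² with ρ ∝ (1+αΔT), so R_B/R_A = (1 + 31.5/100) × (1 + 0.0047×139)
= 1.315 × 1.653 = 2.174
R_B = 2.174 × 203 = 441 Ω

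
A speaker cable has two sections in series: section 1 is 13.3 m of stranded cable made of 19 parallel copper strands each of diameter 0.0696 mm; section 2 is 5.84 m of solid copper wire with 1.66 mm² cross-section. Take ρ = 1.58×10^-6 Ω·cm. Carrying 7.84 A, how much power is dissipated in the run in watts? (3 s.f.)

ρ = 1.58×10^-6 Ω·cm = 1.58×10^-8 Ω·m
Section 1: A_strand = π(3.4800e-05)² = 3.805e-09 m²; R₁ = ρL/(N·A_s) = (1.58×10^-8)(13.3)/(19×3.805e-09) = 2.907 Ω
Section 2: A = 1.66 mm² = 1.660e-06 m²
R₂ = (1.58×10^-8)(5.84)/(1.660e-06) = 0.05559 Ω
R = R₁ + R₂ = 2.963 Ω
P = I²R = (7.84)² × 2.963 = 182 W

182 W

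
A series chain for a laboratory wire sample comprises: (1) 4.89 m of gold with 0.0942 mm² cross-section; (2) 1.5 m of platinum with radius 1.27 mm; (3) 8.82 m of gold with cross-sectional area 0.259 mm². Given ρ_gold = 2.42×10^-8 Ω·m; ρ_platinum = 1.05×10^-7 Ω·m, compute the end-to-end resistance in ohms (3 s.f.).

2.11 Ω

Seg 1: A = 0.0942 mm² = 9.420e-08 m²
R_1 = (2.42×10^-8)(4.89)/(9.420e-08) = 1.256 Ω
Seg 2: A = πr² = π(1.2700e-03 m)² = 5.067e-06 m²
R_2 = (1.05×10^-7)(1.5)/(5.067e-06) = 0.03108 Ω
Seg 3: A = 0.259 mm² = 2.590e-07 m²
R_3 = (2.42×10^-8)(8.82)/(2.590e-07) = 0.8241 Ω
R_total = R_1 + R_2 + R_3 = 2.11 Ω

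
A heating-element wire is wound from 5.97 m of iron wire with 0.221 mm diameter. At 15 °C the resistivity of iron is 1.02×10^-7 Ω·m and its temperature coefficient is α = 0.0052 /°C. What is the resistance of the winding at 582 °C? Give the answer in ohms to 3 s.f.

A = π(d/2)² = π(1.1050e-04 m)² = 3.836e-08 m²
R₍15°C₎ = ρL/A = (1.02×10^-7)(5.97)/(3.836e-08) = 15.87 Ω
R = R₀(1 + αΔT) = 15.87(1 + 0.0052×567) = 62.7 Ω

62.7 Ω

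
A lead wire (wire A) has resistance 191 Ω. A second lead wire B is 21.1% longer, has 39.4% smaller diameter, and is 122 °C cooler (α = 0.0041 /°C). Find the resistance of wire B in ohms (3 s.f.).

R ∝ ρL/d² with ρ ∝ (1+αΔT), so R_B/R_A = (1 + 21.1/100) × (1 − 39.4/100)⁻² × (1 − 0.0041×122)
= 1.211 × 2.723 × 0.4998 = 1.648
R_B = 1.648 × 191 = 315 Ω

315 Ω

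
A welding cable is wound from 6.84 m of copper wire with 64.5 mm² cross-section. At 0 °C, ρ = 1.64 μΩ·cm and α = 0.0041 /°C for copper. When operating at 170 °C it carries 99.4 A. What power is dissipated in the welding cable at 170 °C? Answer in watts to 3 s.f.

29.2 W

ρ = 1.64 μΩ·cm = 1.64×10^-8 Ω·m
A = 64.5 mm² = 6.450e-05 m²
R₍0₎ = ρL/A = (1.64×10^-8)(6.84)/(6.450e-05) = 0.001739 Ω
R₍170₎ = R₍0₎(1 + αΔT) = 0.001739 × (1 + 0.0041×170) = 0.002951 Ω
P = I²R = (99.4)² × 0.002951 = 29.2 W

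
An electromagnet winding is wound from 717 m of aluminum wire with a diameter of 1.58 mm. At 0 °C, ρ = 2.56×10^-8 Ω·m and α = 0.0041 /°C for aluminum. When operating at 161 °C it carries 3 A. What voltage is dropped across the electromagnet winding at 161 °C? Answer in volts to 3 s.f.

A = π(d/2)² = π(7.9000e-04 m)² = 1.961e-06 m²
R₍0₎ = ρL/A = (2.56×10^-8)(717)/(1.961e-06) = 9.362 Ω
R₍161₎ = R₍0₎(1 + αΔT) = 9.362 × (1 + 0.0041×161) = 15.54 Ω
V = IR = 3 × 15.54 = 46.6 V

46.6 V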